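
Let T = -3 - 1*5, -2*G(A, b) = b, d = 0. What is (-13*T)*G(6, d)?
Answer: 0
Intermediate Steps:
G(A, b) = -b/2
T = -8 (T = -3 - 5 = -8)
(-13*T)*G(6, d) = (-13*(-8))*(-½*0) = 104*0 = 0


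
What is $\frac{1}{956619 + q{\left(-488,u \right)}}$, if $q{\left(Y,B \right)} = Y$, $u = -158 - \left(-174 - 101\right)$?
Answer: $\frac{1}{956131} \approx 1.0459 \cdot 10^{-6}$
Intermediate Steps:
$u = 117$ ($u = -158 - -275 = -158 + 275 = 117$)
$\frac{1}{956619 + q{\left(-488,u \right)}} = \frac{1}{956619 - 488} = \frac{1}{956131}$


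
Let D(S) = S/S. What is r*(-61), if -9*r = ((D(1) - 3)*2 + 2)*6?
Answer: -244/3 ≈ -81.333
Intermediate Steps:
D(S) = 1
r = 4/3 (r = -((1 - 3)*2 + 2)*6/9 = -(-2*2 + 2)*6/9 = -(-4 + 2)*6/9 = -(-2)*6/9 = -1/9*(-12) = 4/3 ≈ 1.3333)
r*(-61) = (4/3)*(-61) = -244/3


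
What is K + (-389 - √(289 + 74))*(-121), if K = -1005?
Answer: 46064 + 1331*√3 ≈ 48369.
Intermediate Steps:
K + (-389 - √(289 + 74))*(-121) = -1005 + (-389 - √(289 + 74))*(-121) = -1005 + (-389 - √363)*(-121) = -1005 + (-389 - 11*√3)*(-121) = -1005 + (47069 + 1331*√3) = 46064 + 1331*√3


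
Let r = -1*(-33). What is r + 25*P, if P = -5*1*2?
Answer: -217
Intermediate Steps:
r = 33
P = -10 (P = -5*2 = -10)
r + 25*P = 33 + 25*(-10) = 33 - 250 = -217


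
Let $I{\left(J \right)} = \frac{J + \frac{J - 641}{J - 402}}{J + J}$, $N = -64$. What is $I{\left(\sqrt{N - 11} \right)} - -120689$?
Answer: $\frac{18104066 \sqrt{3} + 1455515355 i}{30 \left(5 \sqrt{3} + 402 i\right)} \approx 1.2069 \cdot 10^{5} - 0.092044 i$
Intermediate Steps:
$I{\left(J \right)} = \frac{J + \frac{-641 + J}{-402 + J}}{2 J}$ ($I{\left(J \right)} = \frac{J + \frac{J - 641}{-402 + J}}{2 J} = \left(J + \frac{-641 + J}{-402 + J}\right) \frac{1}{2 J} = \frac{J + \frac{-641 + J}{-402 + J}}{2 J}$)
$I{\left(\sqrt{N - 11} \right)} - -120689 = \frac{-641 + \left(\sqrt{-64 - 11}\right)^{2} - 401 \sqrt{-64 - 11}}{2 \sqrt{-64 - 11} \left(-402 + \sqrt{-64 - 11}\right)} - -120689 = \frac{-641 + \left(\sqrt{-75}\right)^{2} - 401 \sqrt{-75}}{2 \sqrt{-75} \left(-402 + \sqrt{-75}\right)} + 120689 = \frac{-641 + \left(5 i \sqrt{3}\right)^{2} - 401 \cdot 5 i \sqrt{3}}{2 \cdot 5 i \sqrt{3} \left(-402 + 5 i \sqrt{3}\right)} + 120689 = \frac{- \frac{i \sqrt{3}}{15} \left(-641 - 75 - 2005 i \sqrt{3}\right)}{2 \left(-402 + 5 i \sqrt{3}\right)} + 120689 = \frac{- \frac{i \sqrt{3}}{15} \left(-716 - 2005 i \sqrt{3}\right)}{2 \left(-402 + 5 i \sqrt{3}\right)} + 120689 = - \frac{i \sqrt{3} \left(-716 - 2005 i \sqrt{3}\right)}{30 \left(-402 + 5 i \sqrt{3}\right)} + 120689 = 120689 - \frac{i \sqrt{3} \left(-716 - 2005 i \sqrt{3}\right)}{30 \left(-402 + 5 i \sqrt{3}\right)}$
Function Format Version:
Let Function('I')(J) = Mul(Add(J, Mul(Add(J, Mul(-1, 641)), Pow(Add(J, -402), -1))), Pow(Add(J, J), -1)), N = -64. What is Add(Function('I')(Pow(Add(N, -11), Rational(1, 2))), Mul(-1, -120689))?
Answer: Mul(Rational(1, 30), Pow(Add(Mul(5, Pow(3, Rational(1, 2))), Mul(402, I)), -1), Add(Mul(18104066, Pow(3, Rational(1, 2))), Mul(1455515355, I))) ≈ Add(1.2069e+5, Mul(-0.092044, I))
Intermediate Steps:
Function('I')(J) = Mul(Rational(1, 2), Pow(J, -1), Add(J, Mul(Pow(Add(-402, J), -1), Add(-641, J)))) (Function('I')(J) = Mul(Add(J, Mul(Add(J, -641), Pow(Add(-402, J), -1))), Pow(Mul(2, J), -1)) = Mul(Add(J, Mul(Add(-641, J), Pow(Add(-402, J), -1))), Mul(Rational(1, 2), Pow(J, -1))) = Mul(Add(J, Mul(Pow(Add(-402, J), -1), Add(-641, J))), Mul(Rational(1, 2), Pow(J, -1))) = Mul(Rational(1, 2), Pow(J, -1), Add(J, Mul(Pow(Add(-402, J), -1), Add(-641, J)))))
Add(Function('I')(Pow(Add(N, -11), Rational(1, 2))), Mul(-1, -120689)) = Add(Mul(Rational(1, 2), Pow(Pow(Add(-64, -11), Rational(1, 2)), -1), Pow(Add(-402, Pow(Add(-64, -11), Rational(1, 2))), -1), Add(-641, Pow(Pow(Add(-64, -11), Rational(1, 2)), 2), Mul(-401, Pow(Add(-64, -11), Rational(1, 2))))), Mul(-1, -120689)) = Add(Mul(Rational(1, 2), Pow(Pow(-75, Rational(1, 2)), -1), Pow(Add(-402, Pow(-75, Rational(1, 2))), -1), Add(-641, Pow(Pow(-75, Rational(1, 2)), 2), Mul(-401, Pow(-75, Rational(1, 2))))), 120689) = Add(Mul(Rational(1, 2), Pow(Mul(5, I, Pow(3, Rational(1, 2))), -1), Pow(Add(-402, Mul(5, I, Pow(3, Rational(1, 2)))), -1), Add(-641, Pow(Mul(5, I, Pow(3, Rational(1, 2))), 2), Mul(-401, Mul(5, I, Pow(3, Rational(1, 2)))))), 120689) = Add(Mul(Rational(1, 2), Mul(Rational(-1, 15), I, Pow(3, Rational(1, 2))), Pow(Add(-402, Mul(5, I, Pow(3, Rational(1, 2)))), -1), Add(-641, -75, Mul(-2005, I, Pow(3, Rational(1, 2))))), 120689) = Add(Mul(Rational(1, 2), Mul(Rational(-1, 15), I, Pow(3, Rational(1, 2))), Pow(Add(-402, Mul(5, I, Pow(3, Rational(1, 2)))), -1), Add(-716, Mul(-2005, I, Pow(3, Rational(1, 2))))), 120689) = Add(Mul(Rational(-1, 30), I, Pow(3, Rational(1, 2)), Pow(Add(-402, Mul(5, I, Pow(3, Rational(1, 2)))), -1), Add(-716, Mul(-2005, I, Pow(3, Rational(1, 2))))), 120689) = Add(120689, Mul(Rational(-1, 30), I, Pow(3, Rational(1, 2)), Pow(Add(-402, Mul(5, I, Pow(3, Rational(1, 2)))), -1), Add(-716, Mul(-2005, I, Pow(3, Rational(1, 2))))))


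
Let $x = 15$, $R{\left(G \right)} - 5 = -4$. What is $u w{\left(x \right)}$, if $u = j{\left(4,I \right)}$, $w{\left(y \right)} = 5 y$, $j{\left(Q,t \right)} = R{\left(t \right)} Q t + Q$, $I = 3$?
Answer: $1200$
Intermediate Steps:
$R{\left(G \right)} = 1$ ($R{\left(G \right)} = 5 - 4 = 1$)
$j{\left(Q,t \right)} = Q + Q t$ ($j{\left(Q,t \right)} = 1 Q t + Q = Q t + Q = Q + Q t$)
$u = 16$ ($u = 4 \left(1 + 3\right) = 4 \cdot 4 = 16$)
$u w{\left(x \right)} = 16 \cdot 5 \cdot 15 = 16 \cdot 75 = 1200$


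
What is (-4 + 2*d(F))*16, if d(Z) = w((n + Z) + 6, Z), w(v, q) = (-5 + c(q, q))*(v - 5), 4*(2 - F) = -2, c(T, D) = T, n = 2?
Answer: -504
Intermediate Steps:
F = 5/2 (F = 2 - ¼*(-2) = 2 + ½ = 5/2 ≈ 2.5000)
w(v, q) = (-5 + q)*(-5 + v) (w(v, q) = (-5 + q)*(v - 5) = (-5 + q)*(-5 + v))
d(Z) = -15 - 10*Z + Z*(8 + Z) (d(Z) = 25 - 5*Z - 5*((2 + Z) + 6) + Z*((2 + Z) + 6) = 25 - 5*Z - 5*(8 + Z) + Z*(8 + Z) = 25 - 5*Z + (-40 - 5*Z) + Z*(8 + Z) = -15 - 10*Z + Z*(8 + Z))
(-4 + 2*d(F))*16 = (-4 + 2*(-15 + (5/2)² - 2*5/2))*16 = (-4 + 2*(-15 + 25/4 - 5))*16 = (-4 + 2*(-55/4))*16 = (-4 - 55/2)*16 = -63/2*16 = -504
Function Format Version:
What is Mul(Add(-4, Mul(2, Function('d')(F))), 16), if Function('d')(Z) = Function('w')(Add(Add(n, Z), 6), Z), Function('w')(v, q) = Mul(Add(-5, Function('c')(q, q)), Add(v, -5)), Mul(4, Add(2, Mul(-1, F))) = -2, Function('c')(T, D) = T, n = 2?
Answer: -504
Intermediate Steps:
F = Rational(5, 2) (F = Add(2, Mul(Rational(-1, 4), -2)) = Add(2, Rational(1, 2)) = Rational(5, 2) ≈ 2.5000)
Function('w')(v, q) = Mul(Add(-5, q), Add(-5, v)) (Function('w')(v, q) = Mul(Add(-5, q), Add(v, -5)) = Mul(Add(-5, q), Add(-5, v)))
Function('d')(Z) = Add(-15, Mul(-10, Z), Mul(Z, Add(8, Z))) (Function('d')(Z) = Add(25, Mul(-5, Z), Mul(-5, Add(Add(2, Z), 6)), Mul(Z, Add(Add(2, Z), 6))) = Add(25, Mul(-5, Z), Mul(-5, Add(8, Z)), Mul(Z, Add(8, Z))) = Add(25, Mul(-5, Z), Add(-40, Mul(-5, Z)), Mul(Z, Add(8, Z))) = Add(-15, Mul(-10, Z), Mul(Z, Add(8, Z))))
Mul(Add(-4, Mul(2, Function('d')(F))), 16) = Mul(Add(-4, Mul(2, Add(-15, Pow(Rational(5, 2), 2), Mul(-2, Rational(5, 2))))), 16) = Mul(Add(-4, Mul(2, Add(-15, Rational(25, 4), -5))), 16) = Mul(Add(-4, Mul(2, Rational(-55, 4))), 16) = Mul(Add(-4, Rational(-55, 2)), 16) = Mul(Rational(-63, 2), 16) = -504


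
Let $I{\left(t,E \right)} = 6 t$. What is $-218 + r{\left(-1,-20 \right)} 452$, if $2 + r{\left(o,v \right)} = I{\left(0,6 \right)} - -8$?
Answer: $2494$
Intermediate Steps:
$r{\left(o,v \right)} = 6$ ($r{\left(o,v \right)} = -2 + \left(6 \cdot 0 - -8\right) = -2 + \left(0 + 8\right) = -2 + 8 = 6$)
$-218 + r{\left(-1,-20 \right)} 452 = -218 + 6 \cdot 452 = -218 + 2712 = 2494$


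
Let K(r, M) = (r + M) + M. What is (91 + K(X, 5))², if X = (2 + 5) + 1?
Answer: 11881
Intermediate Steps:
X = 8 (X = 7 + 1 = 8)
K(r, M) = r + 2*M (K(r, M) = (M + r) + M = r + 2*M)
(91 + K(X, 5))² = (91 + (8 + 2*5))² = (91 + (8 + 10))² = (91 + 18)² = 109² = 11881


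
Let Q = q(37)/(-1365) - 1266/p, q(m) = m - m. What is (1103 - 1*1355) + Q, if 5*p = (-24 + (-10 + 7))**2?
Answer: -63346/243 ≈ -260.68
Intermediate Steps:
q(m) = 0
p = 729/5 (p = (-24 + (-10 + 7))**2/5 = (-24 - 3)**2/5 = (1/5)*(-27)**2 = (1/5)*729 = 729/5 ≈ 145.80)
Q = -2110/243 (Q = 0/(-1365) - 1266/729/5 = 0*(-1/1365) - 1266*5/729 = 0 - 2110/243 = -2110/243 ≈ -8.6831)
(1103 - 1*1355) + Q = (1103 - 1*1355) - 2110/243 = (1103 - 1355) - 2110/243 = -252 - 2110/243 = -63346/243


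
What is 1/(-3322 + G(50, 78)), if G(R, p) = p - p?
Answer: -1/3322 ≈ -0.00030102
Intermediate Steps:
G(R, p) = 0
1/(-3322 + G(50, 78)) = 1/(-3322 + 0) = 1/(-3322) = -1/3322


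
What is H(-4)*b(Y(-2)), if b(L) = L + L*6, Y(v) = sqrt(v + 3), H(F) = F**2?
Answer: 112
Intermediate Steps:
Y(v) = sqrt(3 + v)
b(L) = 7*L (b(L) = L + 6*L = 7*L)
H(-4)*b(Y(-2)) = (-4)**2*(7*sqrt(3 - 2)) = 16*(7*sqrt(1)) = 16*(7*1) = 16*7 = 112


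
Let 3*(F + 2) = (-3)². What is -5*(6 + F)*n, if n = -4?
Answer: 140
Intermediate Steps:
F = 1 (F = -2 + (⅓)*(-3)² = -2 + (⅓)*9 = -2 + 3 = 1)
-5*(6 + F)*n = -5*(6 + 1)*(-4) = -35*(-4) = -5*(-28) = 140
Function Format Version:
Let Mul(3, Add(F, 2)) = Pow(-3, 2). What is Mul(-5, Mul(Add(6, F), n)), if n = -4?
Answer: 140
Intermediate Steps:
F = 1 (F = Add(-2, Mul(Rational(1, 3), Pow(-3, 2))) = Add(-2, Mul(Rational(1, 3), 9)) = Add(-2, 3) = 1)
Mul(-5, Mul(Add(6, F), n)) = Mul(-5, Mul(Add(6, 1), -4)) = Mul(-5, Mul(7, -4)) = Mul(-5, -28) = 140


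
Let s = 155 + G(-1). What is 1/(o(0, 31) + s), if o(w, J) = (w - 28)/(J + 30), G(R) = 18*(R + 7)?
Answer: 61/16015 ≈ 0.0038089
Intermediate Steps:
G(R) = 126 + 18*R (G(R) = 18*(7 + R) = 126 + 18*R)
o(w, J) = (-28 + w)/(30 + J)
s = 263 (s = 155 + (126 + 18*(-1)) = 155 + (126 - 18) = 155 + 108 = 263)
1/(o(0, 31) + s) = 1/((-28 + 0)/(30 + 31) + 263) = 1/(-28/61 + 263) = 1/(16015/61) = 61/16015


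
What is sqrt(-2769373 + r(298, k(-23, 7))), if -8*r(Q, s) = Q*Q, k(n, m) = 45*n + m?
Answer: 3*I*sqrt(1235766)/2 ≈ 1667.5*I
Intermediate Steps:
k(n, m) = m + 45*n
r(Q, s) = -Q**2/8 (r(Q, s) = -Q*Q/8 = -Q**2/8)
sqrt(-2769373 + r(298, k(-23, 7))) = sqrt(-2769373 - 1/8*298**2) = sqrt(-2769373 - 1/8*88804) = sqrt(-2769373 - 22201/2) = sqrt(-5560947/2) = 3*I*sqrt(1235766)/2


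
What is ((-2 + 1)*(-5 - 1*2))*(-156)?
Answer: -1092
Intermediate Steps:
((-2 + 1)*(-5 - 1*2))*(-156) = -(-5 - 2)*(-156) = -1*(-7)*(-156) = 7*(-156) = -1092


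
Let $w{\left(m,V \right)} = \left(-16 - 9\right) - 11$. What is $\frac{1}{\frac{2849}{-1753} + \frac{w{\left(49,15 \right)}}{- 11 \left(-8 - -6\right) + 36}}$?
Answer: $- \frac{50837}{114175} \approx -0.44526$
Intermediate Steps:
$w{\left(m,V \right)} = -36$ ($w{\left(m,V \right)} = -25 - 11 = -36$)
$\frac{1}{\frac{2849}{-1753} + \frac{w{\left(49,15 \right)}}{- 11 \left(-8 - -6\right) + 36}} = \frac{1}{\frac{2849}{-1753} - \frac{36}{- 11 \left(-8 - -6\right) + 36}} = \frac{1}{2849 \left(- \frac{1}{1753}\right) - \frac{36}{- 11 \left(-8 + 6\right) + 36}} = \frac{1}{- \frac{2849}{1753} - \frac{36}{\left(-11\right) \left(-2\right) + 36}} = \frac{1}{- \frac{2849}{1753} - \frac{36}{22 + 36}} = \frac{1}{- \frac{2849}{1753} - \frac{36}{58}} = \frac{1}{- \frac{2849}{1753} - \frac{18}{29}} = \frac{1}{- \frac{114175}{50837}} = - \frac{50837}{114175}$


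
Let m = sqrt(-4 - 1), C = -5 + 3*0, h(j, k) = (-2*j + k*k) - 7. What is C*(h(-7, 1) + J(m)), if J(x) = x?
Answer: -40 - 5*I*sqrt(5) ≈ -40.0 - 11.18*I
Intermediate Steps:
h(j, k) = -7 + k**2 - 2*j (h(j, k) = (-2*j + k**2) - 7 = (k**2 - 2*j) - 7 = -7 + k**2 - 2*j)
C = -5 (C = -5 + 0 = -5)
m = I*sqrt(5) (m = sqrt(-5) = I*sqrt(5) ≈ 2.2361*I)
C*(h(-7, 1) + J(m)) = -5*((-7 + 1**2 - 2*(-7)) + I*sqrt(5)) = -5*((-7 + 1 + 14) + I*sqrt(5)) = -5*(8 + I*sqrt(5)) = -40 - 5*I*sqrt(5)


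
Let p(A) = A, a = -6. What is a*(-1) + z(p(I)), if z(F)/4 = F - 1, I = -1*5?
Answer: -18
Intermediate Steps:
I = -5
z(F) = -4 + 4*F (z(F) = 4*(F - 1) = 4*(-1 + F) = -4 + 4*F)
a*(-1) + z(p(I)) = -6*(-1) + (-4 + 4*(-5)) = 6 + (-4 - 20) = 6 - 24 = -18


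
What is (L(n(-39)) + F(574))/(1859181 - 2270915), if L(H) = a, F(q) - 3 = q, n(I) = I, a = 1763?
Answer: -1170/205867 ≈ -0.0056833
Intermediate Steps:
F(q) = 3 + q
L(H) = 1763
(L(n(-39)) + F(574))/(1859181 - 2270915) = (1763 + (3 + 574))/(1859181 - 2270915) = (1763 + 577)/(-411734) = 2340*(-1/411734) = -1170/205867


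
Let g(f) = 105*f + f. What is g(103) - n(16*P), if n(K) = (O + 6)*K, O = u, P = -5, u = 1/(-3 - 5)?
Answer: 11388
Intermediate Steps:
u = -⅛ (u = 1/(-8) = -⅛ ≈ -0.12500)
g(f) = 106*f
O = -⅛ ≈ -0.12500
n(K) = 47*K/8 (n(K) = (-⅛ + 6)*K = 47*K/8)
g(103) - n(16*P) = 106*103 - 47*16*(-5)/8 = 10918 - 47*(-80)/8 = 10918 - 1*(-470) = 10918 + 470 = 11388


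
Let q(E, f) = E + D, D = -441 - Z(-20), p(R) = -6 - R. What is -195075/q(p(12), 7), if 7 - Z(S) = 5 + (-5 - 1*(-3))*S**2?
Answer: 195075/1261 ≈ 154.70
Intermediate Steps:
Z(S) = 2 + 2*S**2 (Z(S) = 7 - (5 + (-5 - 1*(-3))*S**2) = 7 - (5 + (-5 + 3)*S**2) = 7 - (5 - 2*S**2) = 7 + (-5 + 2*S**2) = 2 + 2*S**2)
D = -1243 (D = -441 - (2 + 2*(-20)**2) = -441 - (2 + 2*400) = -441 - (2 + 800) = -441 - 1*802 = -441 - 802 = -1243)
q(E, f) = -1243 + E (q(E, f) = E - 1243 = -1243 + E)
-195075/q(p(12), 7) = -195075/(-1243 + (-6 - 1*12)) = -195075/(-1243 + (-6 - 12)) = -195075/(-1243 - 18) = -195075/(-1261) = -195075*(-1/1261) = 195075/1261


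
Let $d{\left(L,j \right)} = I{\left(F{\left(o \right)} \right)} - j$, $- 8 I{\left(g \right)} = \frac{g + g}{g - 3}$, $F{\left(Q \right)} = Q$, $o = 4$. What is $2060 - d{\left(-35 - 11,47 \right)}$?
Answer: $2108$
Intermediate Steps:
$I{\left(g \right)} = - \frac{g}{4 \left(-3 + g\right)}$ ($I{\left(g \right)} = - \frac{\left(g + g\right) \frac{1}{g - 3}}{8} = - \frac{2 g \frac{1}{-3 + g}}{8} = - \frac{g}{4 \left(-3 + g\right)}$)
$d{\left(L,j \right)} = -1 - j$ ($d{\left(L,j \right)} = \left(-1\right) 4 \frac{1}{-12 + 4 \cdot 4} - j = \left(-1\right) 4 \frac{1}{-12 + 16} - j = \left(-1\right) 4 \cdot \frac{1}{4} - j = -1 - j$)
$2060 - d{\left(-35 - 11,47 \right)} = 2060 - \left(-1 - 47\right) = 2060 - -48 = 2060 + 48 = 2108$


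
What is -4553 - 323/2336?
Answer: -10636131/2336 ≈ -4553.1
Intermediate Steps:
-4553 - 323/2336 = -10636131/2336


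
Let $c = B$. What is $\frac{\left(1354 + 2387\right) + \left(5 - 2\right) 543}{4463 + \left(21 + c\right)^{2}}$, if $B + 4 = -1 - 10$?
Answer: $\frac{5370}{4499} \approx 1.1936$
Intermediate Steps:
$B = -15$ ($B = -4 - 11 = -15$)
$c = -15$
$\frac{\left(1354 + 2387\right) + \left(5 - 2\right) 543}{4463 + \left(21 + c\right)^{2}} = \frac{\left(1354 + 2387\right) + \left(5 - 2\right) 543}{4463 + \left(21 - 15\right)^{2}} = \frac{3741 + \left(5 - 2\right) 543}{4463 + 6^{2}} = \frac{3741 + 3 \cdot 543}{4463 + 36} = \frac{3741 + 1629}{4499} = 5370 \cdot \frac{1}{4499} = \frac{5370}{4499}$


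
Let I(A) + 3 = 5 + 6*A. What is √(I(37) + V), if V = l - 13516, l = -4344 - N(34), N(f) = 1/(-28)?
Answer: I*√3456649/14 ≈ 132.8*I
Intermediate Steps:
N(f) = -1/28
l = -121631/28 (l = -4344 - 1*(-1/28) = -4344 + 1/28 = -121631/28 ≈ -4344.0)
V = -500079/28 (V = -121631/28 - 13516 = -500079/28 ≈ -17860.)
I(A) = 2 + 6*A (I(A) = -3 + (5 + 6*A) = 2 + 6*A)
√(I(37) + V) = √((2 + 6*37) - 500079/28) = √((2 + 222) - 500079/28) = √(224 - 500079/28) = √(-493807/28) = I*√3456649/14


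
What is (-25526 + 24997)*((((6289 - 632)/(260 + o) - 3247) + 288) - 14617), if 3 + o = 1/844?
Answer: 2014229962204/216909 ≈ 9.2861e+6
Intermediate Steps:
o = -2531/844 (o = -3 + 1/844 = -2531/844 ≈ -2.9988)
(-25526 + 24997)*((((6289 - 632)/(260 + o) - 3247) + 288) - 14617) = (-25526 + 24997)*((((6289 - 632)/(260 - 2531/844) - 3247) + 288) - 14617) = -529*(((5657/(216909/844) - 3247) + 288) - 14617) = -529*(((5657*(844/216909) - 3247) + 288) - 14617) = -529*(((4774508/216909 - 3247) + 288) - 14617) = -529*((-699529015/216909 + 288) - 14617) = -529*(-637059223/216909 - 14617) = -529*(-3807618076/216909) = 2014229962204/216909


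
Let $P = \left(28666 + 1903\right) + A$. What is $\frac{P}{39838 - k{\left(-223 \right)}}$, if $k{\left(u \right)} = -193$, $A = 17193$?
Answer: $\frac{47762}{40031} \approx 1.1931$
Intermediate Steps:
$P = 47762$ ($P = \left(28666 + 1903\right) + 17193 = 30569 + 17193 = 47762$)
$\frac{P}{39838 - k{\left(-223 \right)}} = \frac{47762}{39838 - -193} = \frac{47762}{39838 + 193} = \frac{47762}{40031}$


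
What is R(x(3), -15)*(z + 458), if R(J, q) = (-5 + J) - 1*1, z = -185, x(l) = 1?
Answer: -1365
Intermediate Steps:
R(J, q) = -6 + J (R(J, q) = (-5 + J) - 1 = -6 + J)
R(x(3), -15)*(z + 458) = (-6 + 1)*(-185 + 458) = -5*273 = -1365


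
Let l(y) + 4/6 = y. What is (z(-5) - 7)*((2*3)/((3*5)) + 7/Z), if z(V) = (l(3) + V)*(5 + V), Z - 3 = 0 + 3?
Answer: -329/30 ≈ -10.967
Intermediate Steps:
Z = 6 (Z = 3 + (0 + 3) = 3 + 3 = 6)
l(y) = -⅔ + y
z(V) = (5 + V)*(7/3 + V) (z(V) = ((-⅔ + 3) + V)*(5 + V) = (7/3 + V)*(5 + V) = (5 + V)*(7/3 + V))
(z(-5) - 7)*((2*3)/((3*5)) + 7/Z) = ((35/3 + (-5)² + (22/3)*(-5)) - 7)*((2*3)/((3*5)) + 7/6) = ((35/3 + 25 - 110/3) - 7)*(6/15 + 7*(⅙)) = (0 - 7)*(6*(1/15) + 7/6) = -7*(⅖ + 7/6) = -7*47/30 = -329/30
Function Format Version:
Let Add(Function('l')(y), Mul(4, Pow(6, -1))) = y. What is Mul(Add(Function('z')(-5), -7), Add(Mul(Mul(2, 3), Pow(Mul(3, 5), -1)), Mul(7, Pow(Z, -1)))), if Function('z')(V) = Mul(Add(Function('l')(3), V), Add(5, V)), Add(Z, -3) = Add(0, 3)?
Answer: Rational(-329, 30) ≈ -10.967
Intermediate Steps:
Z = 6 (Z = Add(3, Add(0, 3)) = Add(3, 3) = 6)
Function('l')(y) = Add(Rational(-2, 3), y)
Function('z')(V) = Mul(Add(5, V), Add(Rational(7, 3), V)) (Function('z')(V) = Mul(Add(Add(Rational(-2, 3), 3), V), Add(5, V)) = Mul(Add(Rational(7, 3), V), Add(5, V)) = Mul(Add(5, V), Add(Rational(7, 3), V)))
Mul(Add(Function('z')(-5), -7), Add(Mul(Mul(2, 3), Pow(Mul(3, 5), -1)), Mul(7, Pow(Z, -1)))) = Mul(Add(Add(Rational(35, 3), Pow(-5, 2), Mul(Rational(22, 3), -5)), -7), Add(Mul(Mul(2, 3), Pow(Mul(3, 5), -1)), Mul(7, Pow(6, -1)))) = Mul(Add(Add(Rational(35, 3), 25, Rational(-110, 3)), -7), Add(Mul(6, Pow(15, -1)), Mul(7, Rational(1, 6)))) = Mul(Add(0, -7), Add(Mul(6, Rational(1, 15)), Rational(7, 6))) = Mul(-7, Add(Rational(2, 5), Rational(7, 6))) = Mul(-7, Rational(47, 30)) = Rational(-329, 30)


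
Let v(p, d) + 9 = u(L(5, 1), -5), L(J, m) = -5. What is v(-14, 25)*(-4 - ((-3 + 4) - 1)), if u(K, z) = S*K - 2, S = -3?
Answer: -16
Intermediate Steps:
u(K, z) = -2 - 3*K (u(K, z) = -3*K - 2 = -2 - 3*K)
v(p, d) = 4 (v(p, d) = -9 + (-2 - 3*(-5)) = -9 + (-2 + 15) = -9 + 13 = 4)
v(-14, 25)*(-4 - ((-3 + 4) - 1)) = 4*(-4 - ((-3 + 4) - 1)) = 4*(-4 - (1 - 1)) = 4*(-4 - 1*0) = 4*(-4 + 0) = 4*(-4) = -16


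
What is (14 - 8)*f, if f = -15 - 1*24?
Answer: -234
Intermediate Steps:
f = -39 (f = -15 - 24 = -39)
(14 - 8)*f = (14 - 8)*(-39) = 6*(-39) = -234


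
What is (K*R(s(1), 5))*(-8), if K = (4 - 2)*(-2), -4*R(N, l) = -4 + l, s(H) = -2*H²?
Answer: -8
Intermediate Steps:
R(N, l) = 1 - l/4 (R(N, l) = -(-4 + l)/4 = 1 - l/4)
K = -4 (K = 2*(-2) = -4)
(K*R(s(1), 5))*(-8) = -4*(1 - ¼*5)*(-8) = -4*(1 - 5/4)*(-8) = -4*(-¼)*(-8) = 1*(-8) = -8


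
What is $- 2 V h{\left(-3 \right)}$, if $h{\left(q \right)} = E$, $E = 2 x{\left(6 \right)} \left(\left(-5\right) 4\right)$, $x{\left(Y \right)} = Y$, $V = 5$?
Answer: $2400$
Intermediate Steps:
$E = -240$ ($E = 2 \cdot 6 \left(\left(-5\right) 4\right) = 12 \left(-20\right) = -240$)
$h{\left(q \right)} = -240$
$- 2 V h{\left(-3 \right)} = \left(-2\right) 5 \left(-240\right) = \left(-10\right) \left(-240\right) = 2400$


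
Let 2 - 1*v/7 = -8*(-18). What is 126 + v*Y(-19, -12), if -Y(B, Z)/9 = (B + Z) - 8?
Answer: -348768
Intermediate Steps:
v = -994 (v = 14 - (-56)*(-18) = 14 - 7*144 = 14 - 1008 = -994)
Y(B, Z) = 72 - 9*B - 9*Z (Y(B, Z) = -9*((B + Z) - 8) = -9*(-8 + B + Z) = 72 - 9*B - 9*Z)
126 + v*Y(-19, -12) = 126 - 994*(72 - 9*(-19) - 9*(-12)) = 126 - 994*(72 + 171 + 108) = 126 - 994*351 = 126 - 348894 = -348768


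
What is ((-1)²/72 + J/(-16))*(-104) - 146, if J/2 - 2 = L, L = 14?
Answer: 545/9 ≈ 60.556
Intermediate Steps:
J = 32 (J = 4 + 2*14 = 4 + 28 = 32)
((-1)²/72 + J/(-16))*(-104) - 146 = ((-1)²/72 + 32/(-16))*(-104) - 146 = (1*(1/72) + 32*(-1/16))*(-104) - 146 = (1/72 - 2)*(-104) - 146 = -143/72*(-104) - 146 = 1859/9 - 146 = 545/9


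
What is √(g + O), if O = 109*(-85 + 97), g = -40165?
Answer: 7*I*√793 ≈ 197.12*I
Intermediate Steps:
O = 1308 (O = 109*12 = 1308)
√(g + O) = √(-40165 + 1308) = √(-38857) = 7*I*√793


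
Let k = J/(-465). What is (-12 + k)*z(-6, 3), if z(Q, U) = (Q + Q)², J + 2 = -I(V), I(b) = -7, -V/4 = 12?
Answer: -53616/31 ≈ -1729.5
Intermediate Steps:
V = -48 (V = -4*12 = -48)
J = 5 (J = -2 - 1*(-7) = -2 + 7 = 5)
z(Q, U) = 4*Q² (z(Q, U) = (2*Q)² = 4*Q²)
k = -1/93 (k = 5/(-465) = 5*(-1/465) = -1/93 ≈ -0.010753)
(-12 + k)*z(-6, 3) = (-12 - 1/93)*(4*(-6)²) = -4468*36/93 = -1117/93*144 = -53616/31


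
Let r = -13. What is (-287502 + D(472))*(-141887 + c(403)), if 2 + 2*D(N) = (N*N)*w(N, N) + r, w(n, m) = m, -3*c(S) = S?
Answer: -22278679705928/3 ≈ -7.4262e+12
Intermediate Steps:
c(S) = -S/3
D(N) = -15/2 + N³/2 (D(N) = -1 + ((N*N)*N - 13)/2 = -1 + (N²*N - 13)/2 = -1 + (N³ - 13)/2 = -1 + (-13 + N³)/2 = -1 + (-13/2 + N³/2) = -15/2 + N³/2)
(-287502 + D(472))*(-141887 + c(403)) = (-287502 + (-15/2 + (½)*472³))*(-141887 - ⅓*403) = (-287502 + (-15/2 + (½)*105154048))*(-141887 - 403/3) = (-287502 + (-15/2 + 52577024))*(-426064/3) = (-287502 + 105154033/2)*(-426064/3) = (104579029/2)*(-426064/3) = -22278679705928/3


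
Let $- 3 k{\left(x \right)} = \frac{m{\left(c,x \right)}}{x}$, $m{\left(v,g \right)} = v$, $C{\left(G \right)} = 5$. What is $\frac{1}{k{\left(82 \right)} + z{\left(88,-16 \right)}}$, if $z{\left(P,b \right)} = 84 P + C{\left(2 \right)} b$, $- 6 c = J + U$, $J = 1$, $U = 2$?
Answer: $\frac{492}{3597505} \approx 0.00013676$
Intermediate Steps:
$c = - \frac{1}{2}$ ($c = - \frac{1 + 2}{6} = \left(- \frac{1}{6}\right) 3 = - \frac{1}{2} \approx -0.5$)
$z{\left(P,b \right)} = 5 b + 84 P$ ($z{\left(P,b \right)} = 84 P + 5 b = 5 b + 84 P$)
$k{\left(x \right)} = \frac{1}{6 x}$ ($k{\left(x \right)} = - \frac{\left(- \frac{1}{2}\right) \frac{1}{x}}{3} = \frac{1}{6 x}$)
$\frac{1}{k{\left(82 \right)} + z{\left(88,-16 \right)}} = \frac{1}{\frac{1}{6 \cdot 82} + \left(5 \left(-16\right) + 84 \cdot 88\right)} = \frac{1}{\frac{1}{6} \cdot \frac{1}{82} + \left(-80 + 7392\right)} = \frac{1}{\frac{1}{492} + 7312} = \frac{1}{\frac{3597505}{492}} = \frac{492}{3597505}$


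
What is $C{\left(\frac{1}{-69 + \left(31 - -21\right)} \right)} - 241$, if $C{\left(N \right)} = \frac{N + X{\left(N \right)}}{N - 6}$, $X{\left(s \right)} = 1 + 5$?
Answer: $- \frac{24924}{103} \approx -241.98$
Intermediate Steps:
$X{\left(s \right)} = 6$
$C{\left(N \right)} = \frac{6 + N}{-6 + N}$ ($C{\left(N \right)} = \frac{N + 6}{N - 6} = \frac{6 + N}{-6 + N}$)
$C{\left(\frac{1}{-69 + \left(31 - -21\right)} \right)} - 241 = \frac{6 + \frac{1}{-69 + \left(31 - -21\right)}}{-6 + \frac{1}{-69 + \left(31 - -21\right)}} - 241 = \frac{6 + \frac{1}{-69 + \left(31 + 21\right)}}{-6 + \frac{1}{-69 + \left(31 + 21\right)}} - 241 = \frac{6 + \frac{1}{-69 + 52}}{-6 + \frac{1}{-69 + 52}} - 241 = \frac{6 + \frac{1}{-17}}{-6 + \frac{1}{-17}} - 241 = \frac{6 - \frac{1}{17}}{-6 - \frac{1}{17}} - 241 = \frac{1}{- \frac{103}{17}} \cdot \frac{101}{17} - 241 = \left(- \frac{17}{103}\right) \frac{101}{17} - 241 = - \frac{101}{103} - 241 = - \frac{24924}{103}$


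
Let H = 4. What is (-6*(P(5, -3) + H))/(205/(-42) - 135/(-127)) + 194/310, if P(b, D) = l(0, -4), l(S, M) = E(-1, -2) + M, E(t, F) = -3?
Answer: -2581291/631315 ≈ -4.0888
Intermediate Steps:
l(S, M) = -3 + M
P(b, D) = -7 (P(b, D) = -3 - 4 = -7)
(-6*(P(5, -3) + H))/(205/(-42) - 135/(-127)) + 194/310 = (-6*(-7 + 4))/(205/(-42) - 135/(-127)) + 194/310 = (-6*(-3))/(205*(-1/42) - 135*(-1/127)) + 194*(1/310) = 18/(-205/42 + 135/127) + 97/155 = 18/(-20365/5334) + 97/155 = 18*(-5334/20365) + 97/155 = -96012/20365 + 97/155 = -2581291/631315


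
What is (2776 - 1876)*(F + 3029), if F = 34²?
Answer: 3766500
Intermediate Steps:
F = 1156
(2776 - 1876)*(F + 3029) = (2776 - 1876)*(1156 + 3029) = 900*4185 = 3766500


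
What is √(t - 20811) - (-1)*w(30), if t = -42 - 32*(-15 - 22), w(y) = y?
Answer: 30 + I*√19669 ≈ 30.0 + 140.25*I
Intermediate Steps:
t = 1142 (t = -42 - 32*(-37) = -42 + 1184 = 1142)
√(t - 20811) - (-1)*w(30) = √(1142 - 20811) - (-1)*30 = √(-19669) - 1*(-30) = I*√19669 + 30 = 30 + I*√19669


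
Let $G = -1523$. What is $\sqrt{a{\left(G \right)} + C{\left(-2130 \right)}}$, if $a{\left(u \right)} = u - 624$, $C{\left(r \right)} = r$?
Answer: $i \sqrt{4277} \approx 65.399 i$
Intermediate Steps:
$a{\left(u \right)} = -624 + u$
$\sqrt{a{\left(G \right)} + C{\left(-2130 \right)}} = \sqrt{\left(-624 - 1523\right) - 2130} = \sqrt{-2147 - 2130} = \sqrt{-4277} = i \sqrt{4277}$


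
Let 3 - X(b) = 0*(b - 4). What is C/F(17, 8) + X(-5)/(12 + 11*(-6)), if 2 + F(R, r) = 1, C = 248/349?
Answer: -4813/6282 ≈ -0.76616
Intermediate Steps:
X(b) = 3 (X(b) = 3 - 0*(b - 4) = 3 - 0*(-4 + b) = 3 - 1*0 = 3 + 0 = 3)
C = 248/349 (C = 248*(1/349) = 248/349 ≈ 0.71060)
F(R, r) = -1 (F(R, r) = -2 + 1 = -1)
C/F(17, 8) + X(-5)/(12 + 11*(-6)) = (248/349)/(-1) + 3/(12 + 11*(-6)) = (248/349)*(-1) + 3/(12 - 66) = -248/349 + 3/(-54) = -248/349 + 3*(-1/54) = -248/349 - 1/18 = -4813/6282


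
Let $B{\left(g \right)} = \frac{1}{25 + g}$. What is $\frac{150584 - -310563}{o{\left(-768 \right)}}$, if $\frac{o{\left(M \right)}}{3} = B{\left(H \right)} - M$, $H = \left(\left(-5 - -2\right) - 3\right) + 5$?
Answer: $\frac{3689176}{18433} \approx 200.14$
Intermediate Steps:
$H = -1$ ($H = \left(\left(-5 + 2\right) - 3\right) + 5 = \left(-3 - 3\right) + 5 = -6 + 5 = -1$)
$o{\left(M \right)} = \frac{1}{8} - 3 M$ ($o{\left(M \right)} = 3 \left(\frac{1}{25 - 1} - M\right) = 3 \left(\frac{1}{24} - M\right) = \frac{1}{8} - 3 M$)
$\frac{150584 - -310563}{o{\left(-768 \right)}} = \frac{150584 - -310563}{\frac{1}{8} - -2304} = \frac{150584 + 310563}{\frac{1}{8} + 2304} = \frac{461147}{\frac{18433}{8}} = 461147 \cdot \frac{8}{18433} = \frac{3689176}{18433}$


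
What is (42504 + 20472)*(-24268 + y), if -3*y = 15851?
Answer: -1861045760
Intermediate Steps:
y = -15851/3 (y = -⅓*15851 = -15851/3 ≈ -5283.7)
(42504 + 20472)*(-24268 + y) = (42504 + 20472)*(-24268 - 15851/3) = 62976*(-88655/3) = -1861045760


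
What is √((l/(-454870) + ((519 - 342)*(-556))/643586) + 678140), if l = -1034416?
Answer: √3632356816081888306614997470/73186990955 ≈ 823.49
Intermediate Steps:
√((l/(-454870) + ((519 - 342)*(-556))/643586) + 678140) = √((-1034416/(-454870) + ((519 - 342)*(-556))/643586) + 678140) = √((-1034416*(-1/454870) + (177*(-556))*(1/643586)) + 678140) = √((517208/227435 - 98412*1/643586) + 678140) = √((517208/227435 - 49206/321793) + 678140) = √(155242747334/73186990955 + 678140) = √(49631181288971034/73186990955) = √3632356816081888306614997470/73186990955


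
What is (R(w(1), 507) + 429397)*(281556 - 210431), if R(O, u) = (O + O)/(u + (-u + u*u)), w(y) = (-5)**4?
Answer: 7850498028750875/257049 ≈ 3.0541e+10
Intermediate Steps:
w(y) = 625
R(O, u) = 2*O/u**2 (R(O, u) = (2*O)/(u + (-u + u**2)) = (2*O)/(u + (u**2 - u)) = (2*O)/(u**2) = (2*O)/u**2 = 2*O/u**2)
(R(w(1), 507) + 429397)*(281556 - 210431) = (2*625/507**2 + 429397)*(281556 - 210431) = (2*625*(1/257049) + 429397)*71125 = (1250/257049 + 429397)*71125 = (110376070703/257049)*71125 = 7850498028750875/257049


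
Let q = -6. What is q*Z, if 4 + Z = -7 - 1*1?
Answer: 72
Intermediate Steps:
Z = -12 (Z = -4 + (-7 - 1*1) = -4 + (-7 - 1) = -4 - 8 = -12)
q*Z = -6*(-12) = 72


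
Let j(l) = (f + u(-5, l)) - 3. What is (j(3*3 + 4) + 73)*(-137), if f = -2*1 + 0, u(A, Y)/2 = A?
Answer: -7946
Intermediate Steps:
u(A, Y) = 2*A
f = -2 (f = -2 + 0 = -2)
j(l) = -15 (j(l) = (-2 + 2*(-5)) - 3 = (-2 - 10) - 3 = -12 - 3 = -15)
(j(3*3 + 4) + 73)*(-137) = (-15 + 73)*(-137) = 58*(-137) = -7946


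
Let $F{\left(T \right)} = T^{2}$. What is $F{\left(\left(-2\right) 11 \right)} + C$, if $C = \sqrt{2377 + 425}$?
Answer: $484 + \sqrt{2802} \approx 536.93$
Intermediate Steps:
$C = \sqrt{2802} \approx 52.934$
$F{\left(\left(-2\right) 11 \right)} + C = \left(\left(-2\right) 11\right)^{2} + \sqrt{2802} = \left(-22\right)^{2} + \sqrt{2802} = 484 + \sqrt{2802}$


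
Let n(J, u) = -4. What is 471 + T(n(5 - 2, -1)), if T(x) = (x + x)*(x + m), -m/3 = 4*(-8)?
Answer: -265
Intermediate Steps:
m = 96 (m = -12*(-8) = -3*(-32) = 96)
T(x) = 2*x*(96 + x) (T(x) = (x + x)*(x + 96) = (2*x)*(96 + x) = 2*x*(96 + x))
471 + T(n(5 - 2, -1)) = 471 + 2*(-4)*(96 - 4) = 471 + 2*(-4)*92 = 471 - 736 = -265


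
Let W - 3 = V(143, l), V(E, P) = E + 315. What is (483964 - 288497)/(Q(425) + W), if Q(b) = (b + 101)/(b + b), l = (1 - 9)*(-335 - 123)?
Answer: 83073475/196188 ≈ 423.44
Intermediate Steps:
l = 3664 (l = -8*(-458) = 3664)
Q(b) = (101 + b)/(2*b) (Q(b) = (101 + b)/((2*b)) = (101 + b)*(1/(2*b)) = (101 + b)/(2*b))
V(E, P) = 315 + E
W = 461 (W = 3 + (315 + 143) = 3 + 458 = 461)
(483964 - 288497)/(Q(425) + W) = (483964 - 288497)/((½)*(101 + 425)/425 + 461) = 195467/((½)*(1/425)*526 + 461) = 195467/(263/425 + 461) = 195467/(196188/425) = 195467*(425/196188) = 83073475/196188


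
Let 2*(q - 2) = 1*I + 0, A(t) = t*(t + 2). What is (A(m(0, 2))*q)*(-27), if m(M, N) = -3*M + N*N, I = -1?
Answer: -972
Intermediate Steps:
m(M, N) = N² - 3*M (m(M, N) = -3*M + N² = N² - 3*M)
A(t) = t*(2 + t)
q = 3/2 (q = 2 + (1*(-1) + 0)/2 = 2 + (-1 + 0)/2 = 2 + (½)*(-1) = 2 - ½ = 3/2 ≈ 1.5000)
(A(m(0, 2))*q)*(-27) = (((2² - 3*0)*(2 + (2² - 3*0)))*(3/2))*(-27) = (((4 + 0)*(2 + (4 + 0)))*(3/2))*(-27) = ((4*(2 + 4))*(3/2))*(-27) = ((4*6)*(3/2))*(-27) = (24*(3/2))*(-27) = 36*(-27) = -972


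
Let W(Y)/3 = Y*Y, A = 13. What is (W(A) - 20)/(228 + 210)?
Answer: 487/438 ≈ 1.1119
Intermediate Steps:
W(Y) = 3*Y² (W(Y) = 3*(Y*Y) = 3*Y²)
(W(A) - 20)/(228 + 210) = (3*13² - 20)/(228 + 210) = (3*169 - 20)/438 = (507 - 20)*(1/438) = 487*(1/438) = 487/438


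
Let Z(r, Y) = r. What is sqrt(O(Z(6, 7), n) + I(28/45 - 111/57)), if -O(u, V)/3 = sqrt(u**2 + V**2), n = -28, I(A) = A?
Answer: sqrt(-107635 - 487350*sqrt(205))/285 ≈ 9.3398*I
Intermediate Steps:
O(u, V) = -3*sqrt(V**2 + u**2) (O(u, V) = -3*sqrt(u**2 + V**2) = -3*sqrt(V**2 + u**2))
sqrt(O(Z(6, 7), n) + I(28/45 - 111/57)) = sqrt(-3*sqrt((-28)**2 + 6**2) + (28/45 - 111/57)) = sqrt(-3*sqrt(784 + 36) + (28*(1/45) - 111*1/57)) = sqrt(-6*sqrt(205) + (28/45 - 37/19)) = sqrt(-6*sqrt(205) - 1133/855) = sqrt(-1133/855 - 6*sqrt(205))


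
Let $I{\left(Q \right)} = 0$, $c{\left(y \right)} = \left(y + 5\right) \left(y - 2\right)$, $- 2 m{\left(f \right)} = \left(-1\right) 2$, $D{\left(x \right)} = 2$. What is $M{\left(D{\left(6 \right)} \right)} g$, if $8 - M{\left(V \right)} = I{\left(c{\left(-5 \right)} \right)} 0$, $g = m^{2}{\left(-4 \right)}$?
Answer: $8$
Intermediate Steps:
$m{\left(f \right)} = 1$ ($m{\left(f \right)} = - \frac{\left(-1\right) 2}{2} = \left(- \frac{1}{2}\right) \left(-2\right) = 1$)
$c{\left(y \right)} = \left(-2 + y\right) \left(5 + y\right)$ ($c{\left(y \right)} = \left(5 + y\right) \left(-2 + y\right) = \left(-2 + y\right) \left(5 + y\right)$)
$g = 1$ ($g = 1^{2} = 1$)
$M{\left(V \right)} = 8$ ($M{\left(V \right)} = 8 - 0 \cdot 0 = 8 - 0 = 8 + 0 = 8$)
$M{\left(D{\left(6 \right)} \right)} g = 8 \cdot 1 = 8$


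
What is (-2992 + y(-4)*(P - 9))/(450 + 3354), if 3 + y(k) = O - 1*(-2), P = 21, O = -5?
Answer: -766/951 ≈ -0.80547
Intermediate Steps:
y(k) = -6 (y(k) = -3 + (-5 - 1*(-2)) = -3 + (-5 + 2) = -3 - 3 = -6)
(-2992 + y(-4)*(P - 9))/(450 + 3354) = (-2992 - 6*(21 - 9))/(450 + 3354) = (-2992 - 6*12)/3804 = (-2992 - 72)*(1/3804) = -3064*1/3804 = -766/951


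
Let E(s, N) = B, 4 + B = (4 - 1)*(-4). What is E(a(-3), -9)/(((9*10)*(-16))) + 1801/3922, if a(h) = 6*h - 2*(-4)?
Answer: 41503/88245 ≈ 0.47032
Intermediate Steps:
B = -16 (B = -4 + (4 - 1)*(-4) = -4 + 3*(-4) = -4 - 12 = -16)
a(h) = 8 + 6*h (a(h) = 6*h + 8 = 8 + 6*h)
E(s, N) = -16
E(a(-3), -9)/(((9*10)*(-16))) + 1801/3922 = -16/((9*10)*(-16)) + 1801/3922 = -16/(90*(-16)) + 1801*(1/3922) = -16/(-1440) + 1801/3922 = -16*(-1/1440) + 1801/3922 = 1/90 + 1801/3922 = 41503/88245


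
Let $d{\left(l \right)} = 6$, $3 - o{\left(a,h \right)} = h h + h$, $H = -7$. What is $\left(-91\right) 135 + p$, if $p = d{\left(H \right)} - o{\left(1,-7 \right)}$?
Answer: $-12240$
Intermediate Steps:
$o{\left(a,h \right)} = 3 - h - h^{2}$ ($o{\left(a,h \right)} = 3 - \left(h h + h\right) = 3 - \left(h^{2} + h\right) = 3 - \left(h + h^{2}\right) = 3 - h - h^{2}$)
$p = 45$ ($p = 6 - \left(3 - -7 - \left(-7\right)^{2}\right) = 6 - \left(3 + 7 - 49\right) = 6 - -39 = 6 + 39 = 45$)
$\left(-91\right) 135 + p = \left(-91\right) 135 + 45 = -12285 + 45 = -12240$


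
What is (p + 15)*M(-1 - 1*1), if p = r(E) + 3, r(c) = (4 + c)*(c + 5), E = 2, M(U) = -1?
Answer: -60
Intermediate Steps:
r(c) = (4 + c)*(5 + c)
p = 45 (p = (20 + 2² + 9*2) + 3 = (20 + 4 + 18) + 3 = 42 + 3 = 45)
(p + 15)*M(-1 - 1*1) = (45 + 15)*(-1) = 60*(-1) = -60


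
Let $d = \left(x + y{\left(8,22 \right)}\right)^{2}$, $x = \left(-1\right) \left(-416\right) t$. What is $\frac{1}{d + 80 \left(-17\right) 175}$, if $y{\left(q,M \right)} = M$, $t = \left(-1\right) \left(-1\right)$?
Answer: $- \frac{1}{46156} \approx -2.1666 \cdot 10^{-5}$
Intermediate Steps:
$t = 1$
$x = 416$ ($x = \left(-1\right) \left(-416\right) 1 = 416 \cdot 1 = 416$)
$d = 191844$ ($d = \left(416 + 22\right)^{2} = 438^{2} = 191844$)
$\frac{1}{d + 80 \left(-17\right) 175} = \frac{1}{191844 + 80 \left(-17\right) 175} = \frac{1}{191844 - 238000} = \frac{1}{-46156} = - \frac{1}{46156}$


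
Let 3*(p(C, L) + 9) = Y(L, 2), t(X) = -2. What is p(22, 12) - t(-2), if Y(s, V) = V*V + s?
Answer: -5/3 ≈ -1.6667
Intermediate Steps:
Y(s, V) = s + V² (Y(s, V) = V² + s = s + V²)
p(C, L) = -23/3 + L/3 (p(C, L) = -9 + (L + 2²)/3 = -9 + (L + 4)/3 = -9 + (4 + L)/3 = -9 + (4/3 + L/3) = -23/3 + L/3)
p(22, 12) - t(-2) = (-23/3 + (⅓)*12) - 1*(-2) = (-23/3 + 4) + 2 = -11/3 + 2 = -5/3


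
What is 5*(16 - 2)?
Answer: 70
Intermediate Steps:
5*(16 - 2) = 5*14 = 70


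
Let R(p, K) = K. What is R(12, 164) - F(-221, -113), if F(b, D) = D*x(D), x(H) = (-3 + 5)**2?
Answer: 616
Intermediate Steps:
x(H) = 4 (x(H) = 2**2 = 4)
F(b, D) = 4*D (F(b, D) = D*4 = 4*D)
R(12, 164) - F(-221, -113) = 164 - 4*(-113) = 164 - 1*(-452) = 164 + 452 = 616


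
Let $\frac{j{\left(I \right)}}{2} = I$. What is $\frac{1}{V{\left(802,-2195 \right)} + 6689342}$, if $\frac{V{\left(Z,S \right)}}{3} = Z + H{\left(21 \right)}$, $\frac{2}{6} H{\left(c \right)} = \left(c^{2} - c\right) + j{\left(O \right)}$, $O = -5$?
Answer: $\frac{1}{6695438} \approx 1.4936 \cdot 10^{-7}$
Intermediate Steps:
$j{\left(I \right)} = 2 I$
$H{\left(c \right)} = -30 - 3 c + 3 c^{2}$ ($H{\left(c \right)} = 3 \left(\left(c^{2} - c\right) + 2 \left(-5\right)\right) = 3 \left(\left(c^{2} - c\right) - 10\right) = 3 \left(-10 + c^{2} - c\right) = -30 - 3 c + 3 c^{2}$)
$V{\left(Z,S \right)} = 3690 + 3 Z$ ($V{\left(Z,S \right)} = 3 \left(Z - \left(93 - 1323\right)\right) = 3 \left(Z - -1230\right) = 3 \left(Z + 1230\right) = 3 \left(1230 + Z\right) = 3690 + 3 Z$)
$\frac{1}{V{\left(802,-2195 \right)} + 6689342} = \frac{1}{\left(3690 + 3 \cdot 802\right) + 6689342} = \frac{1}{\left(3690 + 2406\right) + 6689342} = \frac{1}{6096 + 6689342} = \frac{1}{6695438}$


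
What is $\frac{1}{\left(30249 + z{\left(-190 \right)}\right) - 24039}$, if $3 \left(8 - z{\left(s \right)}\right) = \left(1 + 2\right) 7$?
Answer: $\frac{1}{6211} \approx 0.000161$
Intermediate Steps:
$z{\left(s \right)} = 1$ ($z{\left(s \right)} = 8 - \frac{\left(1 + 2\right) 7}{3} = 8 - \frac{3 \cdot 7}{3} = 8 - 7 = 1$)
$\frac{1}{\left(30249 + z{\left(-190 \right)}\right) - 24039} = \frac{1}{\left(30249 + 1\right) - 24039} = \frac{1}{30250 - 24039} = \frac{1}{6211}$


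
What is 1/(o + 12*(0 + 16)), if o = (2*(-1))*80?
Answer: 1/32 ≈ 0.031250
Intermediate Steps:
o = -160 (o = -2*80 = -160)
1/(o + 12*(0 + 16)) = 1/(-160 + 12*(0 + 16)) = 1/(-160 + 12*16) = 1/(-160 + 192) = 1/32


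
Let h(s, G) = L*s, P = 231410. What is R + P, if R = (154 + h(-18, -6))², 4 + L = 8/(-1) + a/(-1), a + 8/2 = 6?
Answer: 396246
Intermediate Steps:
a = 2 (a = -4 + 6 = 2)
L = -14 (L = -4 + (8/(-1) + 2/(-1)) = -4 + (8*(-1) + 2*(-1)) = -4 + (-8 - 2) = -4 - 10 = -14)
h(s, G) = -14*s
R = 164836 (R = (154 - 14*(-18))² = (154 + 252)² = 406² = 164836)
R + P = 164836 + 231410 = 396246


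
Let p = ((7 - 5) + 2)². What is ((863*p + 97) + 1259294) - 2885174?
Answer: -1611975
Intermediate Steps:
p = 16 (p = (2 + 2)² = 4² = 16)
((863*p + 97) + 1259294) - 2885174 = ((863*16 + 97) + 1259294) - 2885174 = ((13808 + 97) + 1259294) - 2885174 = (13905 + 1259294) - 2885174 = 1273199 - 2885174 = -1611975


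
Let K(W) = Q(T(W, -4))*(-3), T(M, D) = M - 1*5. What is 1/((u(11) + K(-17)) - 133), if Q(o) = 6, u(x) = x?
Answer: -1/140 ≈ -0.0071429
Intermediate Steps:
T(M, D) = -5 + M (T(M, D) = M - 5 = -5 + M)
K(W) = -18 (K(W) = 6*(-3) = -18)
1/((u(11) + K(-17)) - 133) = 1/((11 - 18) - 133) = 1/(-7 - 133) = 1/(-140) = -1/140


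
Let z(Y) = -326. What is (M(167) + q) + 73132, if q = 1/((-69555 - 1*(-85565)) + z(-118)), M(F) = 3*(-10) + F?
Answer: 1149150997/15684 ≈ 73269.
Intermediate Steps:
M(F) = -30 + F
q = 1/15684 (q = 1/((-69555 - 1*(-85565)) - 326) = 1/((-69555 + 85565) - 326) = 1/(16010 - 326) = 1/15684 ≈ 6.3759e-5)
(M(167) + q) + 73132 = ((-30 + 167) + 1/15684) + 73132 = (137 + 1/15684) + 73132 = 2148709/15684 + 73132 = 1149150997/15684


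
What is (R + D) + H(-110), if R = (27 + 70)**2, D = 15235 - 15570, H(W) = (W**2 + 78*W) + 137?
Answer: 12731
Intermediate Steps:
H(W) = 137 + W**2 + 78*W
D = -335
R = 9409 (R = 97**2 = 9409)
(R + D) + H(-110) = (9409 - 335) + (137 + (-110)**2 + 78*(-110)) = 9074 + (137 + 12100 - 8580) = 9074 + 3657 = 12731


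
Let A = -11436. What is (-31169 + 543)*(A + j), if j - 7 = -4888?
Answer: 499724442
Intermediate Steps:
j = -4881 (j = 7 - 4888 = -4881)
(-31169 + 543)*(A + j) = (-31169 + 543)*(-11436 - 4881) = -30626*(-16317) = 499724442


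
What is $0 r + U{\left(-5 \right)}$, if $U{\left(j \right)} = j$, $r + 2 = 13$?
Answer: $-5$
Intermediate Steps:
$r = 11$ ($r = -2 + 13 = 11$)
$0 r + U{\left(-5 \right)} = 0 \cdot 11 - 5 = 0 - 5 = -5$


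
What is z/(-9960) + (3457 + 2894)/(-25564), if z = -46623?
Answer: 1133147/255640 ≈ 4.4326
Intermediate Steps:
z/(-9960) + (3457 + 2894)/(-25564) = -46623/(-9960) + (3457 + 2894)/(-25564) = -46623*(-1/9960) + 6351*(-1/25564) = 15541/3320 - 6351/25564 = 1133147/255640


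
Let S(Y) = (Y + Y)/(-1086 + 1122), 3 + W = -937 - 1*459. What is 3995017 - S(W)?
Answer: 71911705/18 ≈ 3.9951e+6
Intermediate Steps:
W = -1399 (W = -3 + (-937 - 1*459) = -3 + (-937 - 459) = -3 - 1396 = -1399)
S(Y) = Y/18 (S(Y) = (2*Y)/36 = (2*Y)*(1/36) = Y/18)
3995017 - S(W) = 3995017 - (-1399)/18 = 3995017 - 1*(-1399/18) = 3995017 + 1399/18 = 71911705/18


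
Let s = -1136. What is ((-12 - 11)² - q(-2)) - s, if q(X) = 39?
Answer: 1626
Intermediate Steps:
((-12 - 11)² - q(-2)) - s = ((-12 - 11)² - 1*39) - 1*(-1136) = ((-23)² - 39) + 1136 = (529 - 39) + 1136 = 490 + 1136 = 1626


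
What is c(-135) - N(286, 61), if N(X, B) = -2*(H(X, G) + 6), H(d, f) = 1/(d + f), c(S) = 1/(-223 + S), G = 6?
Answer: 156857/13067 ≈ 12.004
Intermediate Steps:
N(X, B) = -12 - 2/(6 + X) (N(X, B) = -2*(1/(X + 6) + 6) = -2*(1/(6 + X) + 6) = -2*(6 + 1/(6 + X)) = -12 - 2/(6 + X))
c(-135) - N(286, 61) = 1/(-223 - 135) - 2*(-37 - 6*286)/(6 + 286) = 1/(-358) - 2*(-37 - 1716)/292 = -1/358 - 2*(-1753)/292 = -1/358 - 1*(-1753/146) = -1/358 + 1753/146 = 156857/13067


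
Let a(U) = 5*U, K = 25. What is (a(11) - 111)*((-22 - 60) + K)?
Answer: 3192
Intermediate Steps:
(a(11) - 111)*((-22 - 60) + K) = (5*11 - 111)*((-22 - 60) + 25) = (55 - 111)*(-82 + 25) = -56*(-57) = 3192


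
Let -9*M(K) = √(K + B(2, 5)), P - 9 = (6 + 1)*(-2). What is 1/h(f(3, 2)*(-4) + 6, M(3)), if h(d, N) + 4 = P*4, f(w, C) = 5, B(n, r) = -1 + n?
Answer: -1/24 ≈ -0.041667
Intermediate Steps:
P = -5 (P = 9 + (6 + 1)*(-2) = 9 + 7*(-2) = 9 - 14 = -5)
M(K) = -√(1 + K)/9 (M(K) = -√(K + (-1 + 2))/9 = -√(K + 1)/9 = -√(1 + K)/9)
h(d, N) = -24 (h(d, N) = -4 - 5*4 = -4 - 20 = -24)
1/h(f(3, 2)*(-4) + 6, M(3)) = 1/(-24) = -1/24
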